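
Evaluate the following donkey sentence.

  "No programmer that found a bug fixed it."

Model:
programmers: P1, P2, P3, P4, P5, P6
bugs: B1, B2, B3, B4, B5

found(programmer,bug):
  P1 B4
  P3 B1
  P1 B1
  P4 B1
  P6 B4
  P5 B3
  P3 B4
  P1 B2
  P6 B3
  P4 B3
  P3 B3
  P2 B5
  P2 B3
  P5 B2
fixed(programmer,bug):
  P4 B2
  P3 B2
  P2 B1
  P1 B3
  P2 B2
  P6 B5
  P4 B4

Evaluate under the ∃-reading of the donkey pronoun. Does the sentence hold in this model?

True

"it" takes "a bug" as antecedent — a donkey pronoun bound across the clause boundary.
Truth condition: for no (p,b) with found(p,b) does fixed(p,b) hold.
Restrictor pairs — does the scope hold? (P1,B1):fails  (P1,B2):fails  (P1,B4):fails  (P2,B3):fails  (P2,B5):fails  (P3,B1):fails  (P3,B3):fails  (P3,B4):fails  (P4,B1):fails  (P4,B3):fails  (P5,B2):fails  (P5,B3):fails  (P6,B3):fails  (P6,B4):fails
Scope holds for no restrictor pair, so the sentence is true.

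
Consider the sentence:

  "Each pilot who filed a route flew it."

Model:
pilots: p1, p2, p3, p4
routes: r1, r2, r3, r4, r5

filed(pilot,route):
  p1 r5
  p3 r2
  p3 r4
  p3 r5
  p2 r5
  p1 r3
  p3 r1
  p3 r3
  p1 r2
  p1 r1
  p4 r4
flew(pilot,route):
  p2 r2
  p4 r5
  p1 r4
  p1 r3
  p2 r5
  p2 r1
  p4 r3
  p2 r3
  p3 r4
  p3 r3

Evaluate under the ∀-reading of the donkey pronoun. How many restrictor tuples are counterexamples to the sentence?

"it" takes "a route" as antecedent — a donkey pronoun bound across the clause boundary.
Strong reading: for every (p,r) with filed(p,r), flew(p,r).
Restrictor pairs: (p1,r1) ✗  (p1,r2) ✗  (p1,r3) ✓  (p1,r5) ✗  (p2,r5) ✓  (p3,r1) ✗  (p3,r2) ✗  (p3,r3) ✓  (p3,r4) ✓  (p3,r5) ✗  (p4,r4) ✗
Counterexamples (restrictor pairs failing the scope): 7.

7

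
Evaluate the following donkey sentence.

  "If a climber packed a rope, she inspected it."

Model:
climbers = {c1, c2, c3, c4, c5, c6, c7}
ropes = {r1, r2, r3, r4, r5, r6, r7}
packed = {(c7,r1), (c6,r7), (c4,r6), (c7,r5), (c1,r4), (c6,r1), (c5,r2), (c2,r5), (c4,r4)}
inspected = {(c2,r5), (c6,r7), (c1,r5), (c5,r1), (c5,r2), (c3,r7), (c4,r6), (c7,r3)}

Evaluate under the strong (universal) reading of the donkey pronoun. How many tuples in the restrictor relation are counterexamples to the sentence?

"it" takes "a rope" as antecedent — a donkey pronoun bound across the clause boundary.
Strong reading: for every (c,r) with packed(c,r), inspected(c,r).
Restrictor pairs: (c1,r4) ✗  (c2,r5) ✓  (c4,r4) ✗  (c4,r6) ✓  (c5,r2) ✓  (c6,r1) ✗  (c6,r7) ✓  (c7,r1) ✗  (c7,r5) ✗
Counterexamples (restrictor pairs failing the scope): 5.

5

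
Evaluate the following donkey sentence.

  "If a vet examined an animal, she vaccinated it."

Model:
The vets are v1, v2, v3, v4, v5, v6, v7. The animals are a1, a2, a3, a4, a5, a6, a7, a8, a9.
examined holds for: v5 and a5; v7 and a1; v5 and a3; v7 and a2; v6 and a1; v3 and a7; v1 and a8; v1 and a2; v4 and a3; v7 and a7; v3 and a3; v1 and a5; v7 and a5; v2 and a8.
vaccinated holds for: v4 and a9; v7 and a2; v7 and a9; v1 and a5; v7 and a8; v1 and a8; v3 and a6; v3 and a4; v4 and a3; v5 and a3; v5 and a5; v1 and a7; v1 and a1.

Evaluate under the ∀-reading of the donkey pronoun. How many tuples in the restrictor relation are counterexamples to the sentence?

8

"it" takes "an animal" as antecedent — a donkey pronoun bound across the clause boundary.
Strong reading: for every (v,a) with examined(v,a), vaccinated(v,a).
Restrictor pairs: (v1,a2) ✗  (v1,a5) ✓  (v1,a8) ✓  (v2,a8) ✗  (v3,a3) ✗  (v3,a7) ✗  (v4,a3) ✓  (v5,a3) ✓  (v5,a5) ✓  (v6,a1) ✗  (v7,a1) ✗  (v7,a2) ✓  (v7,a5) ✗  (v7,a7) ✗
Counterexamples (restrictor pairs failing the scope): 8.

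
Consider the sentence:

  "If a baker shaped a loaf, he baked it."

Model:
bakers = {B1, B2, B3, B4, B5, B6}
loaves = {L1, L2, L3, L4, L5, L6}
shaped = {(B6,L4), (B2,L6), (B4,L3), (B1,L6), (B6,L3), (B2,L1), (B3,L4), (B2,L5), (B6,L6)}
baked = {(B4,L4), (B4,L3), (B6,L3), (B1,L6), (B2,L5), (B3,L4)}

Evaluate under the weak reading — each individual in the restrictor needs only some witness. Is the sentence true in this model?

True

"it" takes "a loaf" as antecedent — a donkey pronoun bound across the clause boundary.
Weak reading: every baker b with some shaped-loaf has at least one shaped-loaf l such that baked(b,l).
Per baker: B1:✓  B2:✓  B3:✓  B4:✓  B6:✓
Every baker in the restrictor has a witness.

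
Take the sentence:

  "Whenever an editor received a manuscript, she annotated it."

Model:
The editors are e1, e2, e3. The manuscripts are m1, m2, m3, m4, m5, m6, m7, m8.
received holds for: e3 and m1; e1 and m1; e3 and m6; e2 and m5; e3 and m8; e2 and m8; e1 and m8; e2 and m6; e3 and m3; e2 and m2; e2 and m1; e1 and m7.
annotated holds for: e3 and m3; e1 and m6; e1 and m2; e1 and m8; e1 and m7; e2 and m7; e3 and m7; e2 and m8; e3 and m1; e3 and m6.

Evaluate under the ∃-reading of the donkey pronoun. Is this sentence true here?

"it" takes "a manuscript" as antecedent — a donkey pronoun bound across the clause boundary.
Weak reading: every editor e with some received-manuscript has at least one received-manuscript m such that annotated(e,m).
Per editor: e1:✓  e2:✓  e3:✓
Every editor in the restrictor has a witness.

True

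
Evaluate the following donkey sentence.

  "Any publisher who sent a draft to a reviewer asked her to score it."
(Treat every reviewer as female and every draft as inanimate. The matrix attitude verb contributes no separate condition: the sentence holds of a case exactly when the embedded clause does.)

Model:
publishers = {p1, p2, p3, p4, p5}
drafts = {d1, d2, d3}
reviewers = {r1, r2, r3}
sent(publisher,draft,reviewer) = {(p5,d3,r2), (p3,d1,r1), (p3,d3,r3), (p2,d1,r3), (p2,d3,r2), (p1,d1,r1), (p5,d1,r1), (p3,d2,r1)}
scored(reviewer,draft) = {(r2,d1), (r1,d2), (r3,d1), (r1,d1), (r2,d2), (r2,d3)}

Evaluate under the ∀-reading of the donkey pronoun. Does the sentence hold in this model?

"her" takes "a reviewer" as antecedent and "it" takes "a draft"; both are donkey pronouns co-varying with the restrictor.
Strong reading: for every (p,d,r) with sent(p,d,r), scored(r,d).
Restrictor triples: (p1,d1,r1)→scored(r1,d1) ✓  (p2,d1,r3)→scored(r3,d1) ✓  (p2,d3,r2)→scored(r2,d3) ✓  (p3,d1,r1)→scored(r1,d1) ✓  (p3,d2,r1)→scored(r1,d2) ✓  (p3,d3,r3)→scored(r3,d3) ✗  (p5,d1,r1)→scored(r1,d1) ✓  (p5,d3,r2)→scored(r2,d3) ✓
Counterexample: (p3,d3,r3) — scored(r3,d3) does not hold.

False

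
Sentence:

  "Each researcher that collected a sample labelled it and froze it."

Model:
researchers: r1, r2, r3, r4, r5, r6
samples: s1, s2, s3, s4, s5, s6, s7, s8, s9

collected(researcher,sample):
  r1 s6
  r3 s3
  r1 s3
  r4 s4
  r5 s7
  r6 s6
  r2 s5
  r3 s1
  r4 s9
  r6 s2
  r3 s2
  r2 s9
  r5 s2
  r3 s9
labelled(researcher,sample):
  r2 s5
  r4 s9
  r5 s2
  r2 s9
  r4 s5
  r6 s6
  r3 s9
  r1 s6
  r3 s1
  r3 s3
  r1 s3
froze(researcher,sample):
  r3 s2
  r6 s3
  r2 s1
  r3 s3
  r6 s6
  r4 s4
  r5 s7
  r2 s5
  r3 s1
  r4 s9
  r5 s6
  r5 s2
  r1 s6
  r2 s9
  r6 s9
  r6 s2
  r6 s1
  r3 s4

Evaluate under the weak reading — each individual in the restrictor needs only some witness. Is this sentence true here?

True

"it" takes "a sample" as antecedent — a donkey pronoun bound across the clause boundary.
Weak reading: every researcher r with some collected-sample has at least one collected-sample s such that labelled(r,s) ∧ froze(r,s).
Per researcher: r1:✓  r2:✓  r3:✓  r4:✓  r5:✓  r6:✓
Every researcher in the restrictor has a witness.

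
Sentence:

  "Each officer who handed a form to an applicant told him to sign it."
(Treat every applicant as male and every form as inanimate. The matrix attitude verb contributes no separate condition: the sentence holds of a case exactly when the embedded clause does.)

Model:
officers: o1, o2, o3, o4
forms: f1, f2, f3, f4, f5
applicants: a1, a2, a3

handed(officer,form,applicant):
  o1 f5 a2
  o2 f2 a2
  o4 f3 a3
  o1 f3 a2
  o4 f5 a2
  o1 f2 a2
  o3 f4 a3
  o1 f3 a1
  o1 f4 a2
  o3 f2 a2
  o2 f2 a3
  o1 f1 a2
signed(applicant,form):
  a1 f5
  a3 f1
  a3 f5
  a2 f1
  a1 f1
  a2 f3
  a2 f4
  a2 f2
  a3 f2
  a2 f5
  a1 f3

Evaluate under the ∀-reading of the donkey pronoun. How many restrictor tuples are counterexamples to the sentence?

2

"him" takes "an applicant" as antecedent and "it" takes "a form"; both are donkey pronouns co-varying with the restrictor.
Strong reading: for every (o,f,a) with handed(o,f,a), signed(a,f).
Restrictor triples: (o1,f1,a2)→signed(a2,f1) ✓  (o1,f2,a2)→signed(a2,f2) ✓  (o1,f3,a1)→signed(a1,f3) ✓  (o1,f3,a2)→signed(a2,f3) ✓  (o1,f4,a2)→signed(a2,f4) ✓  (o1,f5,a2)→signed(a2,f5) ✓  (o2,f2,a2)→signed(a2,f2) ✓  (o2,f2,a3)→signed(a3,f2) ✓  (o3,f2,a2)→signed(a2,f2) ✓  (o3,f4,a3)→signed(a3,f4) ✗  (o4,f3,a3)→signed(a3,f3) ✗  (o4,f5,a2)→signed(a2,f5) ✓
Counterexamples (restrictor triples failing the scope): 2.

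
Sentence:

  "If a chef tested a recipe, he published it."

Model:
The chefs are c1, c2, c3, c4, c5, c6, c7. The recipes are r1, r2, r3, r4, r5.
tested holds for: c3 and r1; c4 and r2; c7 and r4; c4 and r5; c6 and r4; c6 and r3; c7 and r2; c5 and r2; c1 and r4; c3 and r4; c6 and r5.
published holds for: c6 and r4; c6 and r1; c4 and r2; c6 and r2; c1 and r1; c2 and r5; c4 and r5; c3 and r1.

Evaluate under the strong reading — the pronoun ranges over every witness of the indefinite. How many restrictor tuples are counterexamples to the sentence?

7

"it" takes "a recipe" as antecedent — a donkey pronoun bound across the clause boundary.
Strong reading: for every (c,r) with tested(c,r), published(c,r).
Restrictor pairs: (c1,r4) ✗  (c3,r1) ✓  (c3,r4) ✗  (c4,r2) ✓  (c4,r5) ✓  (c5,r2) ✗  (c6,r3) ✗  (c6,r4) ✓  (c6,r5) ✗  (c7,r2) ✗  (c7,r4) ✗
Counterexamples (restrictor pairs failing the scope): 7.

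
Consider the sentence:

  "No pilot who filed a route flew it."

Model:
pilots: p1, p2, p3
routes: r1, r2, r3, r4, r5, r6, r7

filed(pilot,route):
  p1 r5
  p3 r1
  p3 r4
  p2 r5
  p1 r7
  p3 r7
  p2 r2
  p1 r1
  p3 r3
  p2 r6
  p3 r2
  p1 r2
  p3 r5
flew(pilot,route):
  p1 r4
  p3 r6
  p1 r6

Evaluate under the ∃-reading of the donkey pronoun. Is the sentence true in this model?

True

"it" takes "a route" as antecedent — a donkey pronoun bound across the clause boundary.
Truth condition: for no (p,r) with filed(p,r) does flew(p,r) hold.
Restrictor pairs — does the scope hold? (p1,r1):fails  (p1,r2):fails  (p1,r5):fails  (p1,r7):fails  (p2,r2):fails  (p2,r5):fails  (p2,r6):fails  (p3,r1):fails  (p3,r2):fails  (p3,r3):fails  (p3,r4):fails  (p3,r5):fails  (p3,r7):fails
Scope holds for no restrictor pair, so the sentence is true.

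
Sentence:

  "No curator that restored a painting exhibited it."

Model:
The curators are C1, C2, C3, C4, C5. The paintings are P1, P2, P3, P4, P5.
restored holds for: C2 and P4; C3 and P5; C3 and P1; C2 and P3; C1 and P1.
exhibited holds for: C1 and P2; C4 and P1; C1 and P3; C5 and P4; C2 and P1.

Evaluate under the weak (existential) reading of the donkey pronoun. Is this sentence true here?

True

"it" takes "a painting" as antecedent — a donkey pronoun bound across the clause boundary.
Truth condition: for no (c,p) with restored(c,p) does exhibited(c,p) hold.
Restrictor pairs — does the scope hold? (C1,P1):fails  (C2,P3):fails  (C2,P4):fails  (C3,P1):fails  (C3,P5):fails
Scope holds for no restrictor pair, so the sentence is true.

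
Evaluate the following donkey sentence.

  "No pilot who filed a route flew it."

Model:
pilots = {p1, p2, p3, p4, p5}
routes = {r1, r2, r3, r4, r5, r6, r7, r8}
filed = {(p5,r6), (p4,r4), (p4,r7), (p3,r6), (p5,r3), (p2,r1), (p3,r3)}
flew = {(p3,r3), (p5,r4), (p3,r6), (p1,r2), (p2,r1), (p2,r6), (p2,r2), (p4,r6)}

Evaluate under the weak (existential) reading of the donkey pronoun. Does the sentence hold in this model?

"it" takes "a route" as antecedent — a donkey pronoun bound across the clause boundary.
Truth condition: for no (p,r) with filed(p,r) does flew(p,r) hold.
Restrictor pairs — does the scope hold? (p2,r1):holds  (p3,r3):holds  (p3,r6):holds  (p4,r4):fails  (p4,r7):fails  (p5,r3):fails  (p5,r6):fails
Scope holds for 3 pair(s), so the sentence is false.

False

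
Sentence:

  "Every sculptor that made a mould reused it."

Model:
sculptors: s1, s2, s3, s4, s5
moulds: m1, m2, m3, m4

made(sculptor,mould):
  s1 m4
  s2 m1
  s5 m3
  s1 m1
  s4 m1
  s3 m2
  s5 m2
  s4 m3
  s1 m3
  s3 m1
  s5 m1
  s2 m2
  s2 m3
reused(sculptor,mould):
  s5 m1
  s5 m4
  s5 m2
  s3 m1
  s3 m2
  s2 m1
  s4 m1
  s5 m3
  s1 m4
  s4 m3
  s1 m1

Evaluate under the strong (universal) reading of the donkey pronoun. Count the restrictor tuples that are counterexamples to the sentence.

"it" takes "a mould" as antecedent — a donkey pronoun bound across the clause boundary.
Strong reading: for every (s,m) with made(s,m), reused(s,m).
Restrictor pairs: (s1,m1) ✓  (s1,m3) ✗  (s1,m4) ✓  (s2,m1) ✓  (s2,m2) ✗  (s2,m3) ✗  (s3,m1) ✓  (s3,m2) ✓  (s4,m1) ✓  (s4,m3) ✓  (s5,m1) ✓  (s5,m2) ✓  (s5,m3) ✓
Counterexamples (restrictor pairs failing the scope): 3.

3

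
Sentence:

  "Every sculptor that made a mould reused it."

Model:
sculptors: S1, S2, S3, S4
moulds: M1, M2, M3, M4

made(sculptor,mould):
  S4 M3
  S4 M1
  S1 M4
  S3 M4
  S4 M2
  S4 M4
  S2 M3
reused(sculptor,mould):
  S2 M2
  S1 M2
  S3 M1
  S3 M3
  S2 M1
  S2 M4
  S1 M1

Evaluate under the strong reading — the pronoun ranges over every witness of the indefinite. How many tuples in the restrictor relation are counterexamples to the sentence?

"it" takes "a mould" as antecedent — a donkey pronoun bound across the clause boundary.
Strong reading: for every (s,m) with made(s,m), reused(s,m).
Restrictor pairs: (S1,M4) ✗  (S2,M3) ✗  (S3,M4) ✗  (S4,M1) ✗  (S4,M2) ✗  (S4,M3) ✗  (S4,M4) ✗
Counterexamples (restrictor pairs failing the scope): 7.

7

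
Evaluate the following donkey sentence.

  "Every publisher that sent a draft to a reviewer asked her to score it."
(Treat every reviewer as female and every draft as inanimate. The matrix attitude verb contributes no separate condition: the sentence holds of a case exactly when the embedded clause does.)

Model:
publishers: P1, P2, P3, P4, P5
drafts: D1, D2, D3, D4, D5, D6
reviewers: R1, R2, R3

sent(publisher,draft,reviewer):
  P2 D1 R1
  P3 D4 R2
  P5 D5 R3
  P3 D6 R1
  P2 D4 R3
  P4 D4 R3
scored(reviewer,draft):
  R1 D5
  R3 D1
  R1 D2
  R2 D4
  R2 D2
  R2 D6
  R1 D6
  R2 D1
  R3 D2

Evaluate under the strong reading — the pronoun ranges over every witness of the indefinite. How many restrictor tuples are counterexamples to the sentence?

"her" takes "a reviewer" as antecedent and "it" takes "a draft"; both are donkey pronouns co-varying with the restrictor.
Strong reading: for every (p,d,r) with sent(p,d,r), scored(r,d).
Restrictor triples: (P2,D1,R1)→scored(R1,D1) ✗  (P2,D4,R3)→scored(R3,D4) ✗  (P3,D4,R2)→scored(R2,D4) ✓  (P3,D6,R1)→scored(R1,D6) ✓  (P4,D4,R3)→scored(R3,D4) ✗  (P5,D5,R3)→scored(R3,D5) ✗
Counterexamples (restrictor triples failing the scope): 4.

4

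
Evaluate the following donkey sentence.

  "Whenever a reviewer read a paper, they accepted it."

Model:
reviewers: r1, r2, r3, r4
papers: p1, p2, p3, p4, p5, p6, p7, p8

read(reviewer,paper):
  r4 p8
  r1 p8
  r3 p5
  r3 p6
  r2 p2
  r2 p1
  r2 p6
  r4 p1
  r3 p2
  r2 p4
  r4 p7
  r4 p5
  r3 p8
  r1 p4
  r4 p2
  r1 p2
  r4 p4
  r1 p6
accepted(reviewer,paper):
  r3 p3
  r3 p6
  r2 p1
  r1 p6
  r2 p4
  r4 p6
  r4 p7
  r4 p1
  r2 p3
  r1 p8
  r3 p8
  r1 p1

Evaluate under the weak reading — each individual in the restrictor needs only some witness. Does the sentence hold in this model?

"it" takes "a paper" as antecedent — a donkey pronoun bound across the clause boundary.
Weak reading: every reviewer r with some read-paper has at least one read-paper p such that accepted(r,p).
Per reviewer: r1:✓  r2:✓  r3:✓  r4:✓
Every reviewer in the restrictor has a witness.

True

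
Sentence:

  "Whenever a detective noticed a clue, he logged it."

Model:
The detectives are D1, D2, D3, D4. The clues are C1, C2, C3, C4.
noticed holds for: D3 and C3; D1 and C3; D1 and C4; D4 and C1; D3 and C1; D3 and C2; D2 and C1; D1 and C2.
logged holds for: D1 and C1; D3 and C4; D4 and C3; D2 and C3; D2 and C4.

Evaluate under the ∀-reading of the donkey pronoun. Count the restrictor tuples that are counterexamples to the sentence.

8

"it" takes "a clue" as antecedent — a donkey pronoun bound across the clause boundary.
Strong reading: for every (d,c) with noticed(d,c), logged(d,c).
Restrictor pairs: (D1,C2) ✗  (D1,C3) ✗  (D1,C4) ✗  (D2,C1) ✗  (D3,C1) ✗  (D3,C2) ✗  (D3,C3) ✗  (D4,C1) ✗
Counterexamples (restrictor pairs failing the scope): 8.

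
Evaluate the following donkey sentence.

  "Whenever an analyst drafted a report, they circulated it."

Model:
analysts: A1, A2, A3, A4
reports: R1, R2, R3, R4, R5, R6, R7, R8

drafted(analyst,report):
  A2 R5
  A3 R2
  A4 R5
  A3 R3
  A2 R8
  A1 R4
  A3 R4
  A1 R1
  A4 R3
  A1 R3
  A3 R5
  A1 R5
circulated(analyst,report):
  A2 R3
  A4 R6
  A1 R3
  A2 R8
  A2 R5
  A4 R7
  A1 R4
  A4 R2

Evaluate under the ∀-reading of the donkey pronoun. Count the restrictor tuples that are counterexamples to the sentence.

8

"it" takes "a report" as antecedent — a donkey pronoun bound across the clause boundary.
Strong reading: for every (a,r) with drafted(a,r), circulated(a,r).
Restrictor pairs: (A1,R1) ✗  (A1,R3) ✓  (A1,R4) ✓  (A1,R5) ✗  (A2,R5) ✓  (A2,R8) ✓  (A3,R2) ✗  (A3,R3) ✗  (A3,R4) ✗  (A3,R5) ✗  (A4,R3) ✗  (A4,R5) ✗
Counterexamples (restrictor pairs failing the scope): 8.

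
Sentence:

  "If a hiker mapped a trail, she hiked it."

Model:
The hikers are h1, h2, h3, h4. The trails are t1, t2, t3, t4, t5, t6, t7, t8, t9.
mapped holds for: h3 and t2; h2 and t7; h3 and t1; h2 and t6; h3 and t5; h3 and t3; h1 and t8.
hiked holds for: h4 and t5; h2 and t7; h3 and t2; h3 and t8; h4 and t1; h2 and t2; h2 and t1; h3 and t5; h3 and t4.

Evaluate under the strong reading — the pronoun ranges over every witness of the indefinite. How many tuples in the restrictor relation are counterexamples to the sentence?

"it" takes "a trail" as antecedent — a donkey pronoun bound across the clause boundary.
Strong reading: for every (h,t) with mapped(h,t), hiked(h,t).
Restrictor pairs: (h1,t8) ✗  (h2,t6) ✗  (h2,t7) ✓  (h3,t1) ✗  (h3,t2) ✓  (h3,t3) ✗  (h3,t5) ✓
Counterexamples (restrictor pairs failing the scope): 4.

4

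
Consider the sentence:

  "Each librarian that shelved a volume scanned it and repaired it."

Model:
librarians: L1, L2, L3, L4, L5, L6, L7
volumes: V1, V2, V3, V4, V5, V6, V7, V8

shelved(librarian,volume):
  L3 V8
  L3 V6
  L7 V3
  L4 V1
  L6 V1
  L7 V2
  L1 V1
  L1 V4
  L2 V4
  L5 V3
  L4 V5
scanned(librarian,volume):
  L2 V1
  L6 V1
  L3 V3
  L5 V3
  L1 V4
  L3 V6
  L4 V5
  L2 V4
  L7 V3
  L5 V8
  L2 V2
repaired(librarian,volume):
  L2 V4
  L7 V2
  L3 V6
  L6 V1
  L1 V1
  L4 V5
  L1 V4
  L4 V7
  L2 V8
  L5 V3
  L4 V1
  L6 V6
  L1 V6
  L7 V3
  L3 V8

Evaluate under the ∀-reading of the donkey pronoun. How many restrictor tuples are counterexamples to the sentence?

4

"it" takes "a volume" as antecedent — a donkey pronoun bound across the clause boundary.
Strong reading: for every (l,v) with shelved(l,v), scanned(l,v) ∧ repaired(l,v).
Restrictor pairs: (L1,V1) ✗  (L1,V4) ✓  (L2,V4) ✓  (L3,V6) ✓  (L3,V8) ✗  (L4,V1) ✗  (L4,V5) ✓  (L5,V3) ✓  (L6,V1) ✓  (L7,V2) ✗  (L7,V3) ✓
Counterexamples (restrictor pairs failing the scope): 4.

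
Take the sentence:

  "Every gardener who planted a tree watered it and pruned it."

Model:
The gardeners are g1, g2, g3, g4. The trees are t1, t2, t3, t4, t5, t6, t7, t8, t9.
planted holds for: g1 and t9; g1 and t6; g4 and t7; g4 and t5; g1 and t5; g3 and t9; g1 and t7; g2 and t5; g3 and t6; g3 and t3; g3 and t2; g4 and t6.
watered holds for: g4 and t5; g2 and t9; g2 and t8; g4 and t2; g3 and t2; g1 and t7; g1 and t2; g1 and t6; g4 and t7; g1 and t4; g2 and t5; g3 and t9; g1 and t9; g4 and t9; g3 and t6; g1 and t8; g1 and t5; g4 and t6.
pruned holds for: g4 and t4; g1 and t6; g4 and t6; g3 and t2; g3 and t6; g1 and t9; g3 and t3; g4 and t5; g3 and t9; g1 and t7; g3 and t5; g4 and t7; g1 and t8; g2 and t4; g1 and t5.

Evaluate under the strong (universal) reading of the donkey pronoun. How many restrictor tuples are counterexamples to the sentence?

"it" takes "a tree" as antecedent — a donkey pronoun bound across the clause boundary.
Strong reading: for every (g,t) with planted(g,t), watered(g,t) ∧ pruned(g,t).
Restrictor pairs: (g1,t5) ✓  (g1,t6) ✓  (g1,t7) ✓  (g1,t9) ✓  (g2,t5) ✗  (g3,t2) ✓  (g3,t3) ✗  (g3,t6) ✓  (g3,t9) ✓  (g4,t5) ✓  (g4,t6) ✓  (g4,t7) ✓
Counterexamples (restrictor pairs failing the scope): 2.

2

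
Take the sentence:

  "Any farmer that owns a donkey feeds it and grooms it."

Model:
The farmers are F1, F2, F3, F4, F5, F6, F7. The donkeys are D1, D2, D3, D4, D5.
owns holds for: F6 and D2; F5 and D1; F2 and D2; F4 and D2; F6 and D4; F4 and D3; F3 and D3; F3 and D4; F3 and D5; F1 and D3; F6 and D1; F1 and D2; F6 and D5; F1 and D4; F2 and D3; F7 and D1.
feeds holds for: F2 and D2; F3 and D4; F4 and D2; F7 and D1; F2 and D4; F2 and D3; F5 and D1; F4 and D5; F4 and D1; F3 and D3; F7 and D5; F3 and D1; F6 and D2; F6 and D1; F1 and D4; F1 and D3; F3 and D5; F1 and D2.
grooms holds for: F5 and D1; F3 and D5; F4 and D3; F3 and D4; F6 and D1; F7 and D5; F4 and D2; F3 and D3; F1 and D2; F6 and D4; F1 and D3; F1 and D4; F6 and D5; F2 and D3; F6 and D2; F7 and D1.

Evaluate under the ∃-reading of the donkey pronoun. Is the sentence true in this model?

"it" takes "a donkey" as antecedent — a donkey pronoun bound across the clause boundary.
Weak reading: every farmer f with some owns-donkey has at least one owns-donkey d such that feeds(f,d) ∧ grooms(f,d).
Per farmer: F1:✓  F2:✓  F3:✓  F4:✓  F5:✓  F6:✓  F7:✓
Every farmer in the restrictor has a witness.

True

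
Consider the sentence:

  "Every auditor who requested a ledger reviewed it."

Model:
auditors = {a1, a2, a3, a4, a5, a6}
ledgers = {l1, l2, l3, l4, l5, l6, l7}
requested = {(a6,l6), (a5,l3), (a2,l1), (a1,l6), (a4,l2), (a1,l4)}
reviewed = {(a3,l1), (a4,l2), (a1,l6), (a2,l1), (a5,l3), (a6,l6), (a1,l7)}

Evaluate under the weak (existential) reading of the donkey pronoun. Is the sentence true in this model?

"it" takes "a ledger" as antecedent — a donkey pronoun bound across the clause boundary.
Weak reading: every auditor a with some requested-ledger has at least one requested-ledger l such that reviewed(a,l).
Per auditor: a1:✓  a2:✓  a4:✓  a5:✓  a6:✓
Every auditor in the restrictor has a witness.

True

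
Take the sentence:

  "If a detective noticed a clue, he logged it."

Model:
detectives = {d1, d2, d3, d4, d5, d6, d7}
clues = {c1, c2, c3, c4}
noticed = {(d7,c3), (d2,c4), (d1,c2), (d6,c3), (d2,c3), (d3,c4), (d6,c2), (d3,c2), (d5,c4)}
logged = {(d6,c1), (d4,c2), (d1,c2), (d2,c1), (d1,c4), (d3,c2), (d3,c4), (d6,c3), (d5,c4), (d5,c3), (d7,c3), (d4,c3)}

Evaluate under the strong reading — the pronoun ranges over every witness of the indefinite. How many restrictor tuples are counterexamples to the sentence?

"it" takes "a clue" as antecedent — a donkey pronoun bound across the clause boundary.
Strong reading: for every (d,c) with noticed(d,c), logged(d,c).
Restrictor pairs: (d1,c2) ✓  (d2,c3) ✗  (d2,c4) ✗  (d3,c2) ✓  (d3,c4) ✓  (d5,c4) ✓  (d6,c2) ✗  (d6,c3) ✓  (d7,c3) ✓
Counterexamples (restrictor pairs failing the scope): 3.

3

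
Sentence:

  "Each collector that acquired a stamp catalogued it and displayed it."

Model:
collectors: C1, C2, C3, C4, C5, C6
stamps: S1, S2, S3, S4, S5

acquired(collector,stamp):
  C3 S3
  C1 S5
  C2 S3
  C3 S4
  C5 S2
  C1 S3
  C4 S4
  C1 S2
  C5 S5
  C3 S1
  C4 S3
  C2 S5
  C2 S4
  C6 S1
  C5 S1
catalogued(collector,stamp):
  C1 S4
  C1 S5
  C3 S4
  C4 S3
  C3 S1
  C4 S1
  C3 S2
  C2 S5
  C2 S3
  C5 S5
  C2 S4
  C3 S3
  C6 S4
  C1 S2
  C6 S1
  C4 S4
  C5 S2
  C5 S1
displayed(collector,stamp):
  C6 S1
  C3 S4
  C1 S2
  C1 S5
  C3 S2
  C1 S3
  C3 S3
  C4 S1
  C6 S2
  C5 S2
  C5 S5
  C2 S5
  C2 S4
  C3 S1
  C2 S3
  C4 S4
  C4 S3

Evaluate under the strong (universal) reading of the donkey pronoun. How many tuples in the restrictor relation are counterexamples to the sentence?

2

"it" takes "a stamp" as antecedent — a donkey pronoun bound across the clause boundary.
Strong reading: for every (c,s) with acquired(c,s), catalogued(c,s) ∧ displayed(c,s).
Restrictor pairs: (C1,S2) ✓  (C1,S3) ✗  (C1,S5) ✓  (C2,S3) ✓  (C2,S4) ✓  (C2,S5) ✓  (C3,S1) ✓  (C3,S3) ✓  (C3,S4) ✓  (C4,S3) ✓  (C4,S4) ✓  (C5,S1) ✗  (C5,S2) ✓  (C5,S5) ✓  (C6,S1) ✓
Counterexamples (restrictor pairs failing the scope): 2.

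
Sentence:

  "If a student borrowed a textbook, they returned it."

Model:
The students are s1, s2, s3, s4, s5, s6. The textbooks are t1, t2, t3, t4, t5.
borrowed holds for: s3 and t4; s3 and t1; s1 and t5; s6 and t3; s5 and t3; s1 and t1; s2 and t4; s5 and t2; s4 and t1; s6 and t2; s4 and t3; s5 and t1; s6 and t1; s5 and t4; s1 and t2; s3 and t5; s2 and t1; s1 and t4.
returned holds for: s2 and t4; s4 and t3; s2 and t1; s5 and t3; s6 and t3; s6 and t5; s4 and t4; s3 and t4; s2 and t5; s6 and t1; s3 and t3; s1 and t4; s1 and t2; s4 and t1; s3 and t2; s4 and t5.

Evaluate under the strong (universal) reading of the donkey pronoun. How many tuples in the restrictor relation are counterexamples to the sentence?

"it" takes "a textbook" as antecedent — a donkey pronoun bound across the clause boundary.
Strong reading: for every (s,t) with borrowed(s,t), returned(s,t).
Restrictor pairs: (s1,t1) ✗  (s1,t2) ✓  (s1,t4) ✓  (s1,t5) ✗  (s2,t1) ✓  (s2,t4) ✓  (s3,t1) ✗  (s3,t4) ✓  (s3,t5) ✗  (s4,t1) ✓  (s4,t3) ✓  (s5,t1) ✗  (s5,t2) ✗  (s5,t3) ✓  (s5,t4) ✗  (s6,t1) ✓  (s6,t2) ✗  (s6,t3) ✓
Counterexamples (restrictor pairs failing the scope): 8.

8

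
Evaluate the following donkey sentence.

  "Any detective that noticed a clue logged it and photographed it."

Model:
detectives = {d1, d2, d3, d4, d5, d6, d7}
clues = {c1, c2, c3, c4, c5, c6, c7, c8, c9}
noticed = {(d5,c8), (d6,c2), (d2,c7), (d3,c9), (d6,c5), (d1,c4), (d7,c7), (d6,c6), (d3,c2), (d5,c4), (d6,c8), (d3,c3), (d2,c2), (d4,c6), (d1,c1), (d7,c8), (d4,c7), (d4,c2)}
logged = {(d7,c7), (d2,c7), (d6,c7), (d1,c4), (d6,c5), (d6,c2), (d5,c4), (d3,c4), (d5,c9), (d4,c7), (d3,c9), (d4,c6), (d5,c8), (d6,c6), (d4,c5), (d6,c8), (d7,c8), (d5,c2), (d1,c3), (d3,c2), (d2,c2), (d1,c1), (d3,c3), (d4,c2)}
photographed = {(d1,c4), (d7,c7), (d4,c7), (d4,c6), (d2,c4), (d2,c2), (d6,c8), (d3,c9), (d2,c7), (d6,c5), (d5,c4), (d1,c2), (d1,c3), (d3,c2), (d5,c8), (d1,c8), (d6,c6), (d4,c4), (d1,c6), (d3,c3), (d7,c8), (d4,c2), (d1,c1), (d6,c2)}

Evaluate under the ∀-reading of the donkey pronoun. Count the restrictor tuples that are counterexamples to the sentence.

"it" takes "a clue" as antecedent — a donkey pronoun bound across the clause boundary.
Strong reading: for every (d,c) with noticed(d,c), logged(d,c) ∧ photographed(d,c).
Restrictor pairs: (d1,c1) ✓  (d1,c4) ✓  (d2,c2) ✓  (d2,c7) ✓  (d3,c2) ✓  (d3,c3) ✓  (d3,c9) ✓  (d4,c2) ✓  (d4,c6) ✓  (d4,c7) ✓  (d5,c4) ✓  (d5,c8) ✓  (d6,c2) ✓  (d6,c5) ✓  (d6,c6) ✓  (d6,c8) ✓  (d7,c7) ✓  (d7,c8) ✓
Counterexamples (restrictor pairs failing the scope): 0.

0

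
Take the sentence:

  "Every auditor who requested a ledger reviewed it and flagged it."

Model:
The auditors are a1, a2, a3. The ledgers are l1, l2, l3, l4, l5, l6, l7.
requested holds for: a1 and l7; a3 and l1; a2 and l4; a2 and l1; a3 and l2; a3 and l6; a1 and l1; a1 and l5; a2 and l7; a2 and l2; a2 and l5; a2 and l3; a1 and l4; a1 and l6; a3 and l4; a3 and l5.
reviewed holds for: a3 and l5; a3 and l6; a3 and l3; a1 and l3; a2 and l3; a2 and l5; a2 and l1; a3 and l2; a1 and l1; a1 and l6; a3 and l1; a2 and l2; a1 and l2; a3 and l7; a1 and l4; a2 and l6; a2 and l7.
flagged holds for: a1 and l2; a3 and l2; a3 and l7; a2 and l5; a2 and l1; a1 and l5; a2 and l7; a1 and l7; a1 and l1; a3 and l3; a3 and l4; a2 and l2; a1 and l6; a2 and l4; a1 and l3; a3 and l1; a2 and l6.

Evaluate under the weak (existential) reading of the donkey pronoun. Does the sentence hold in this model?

True

"it" takes "a ledger" as antecedent — a donkey pronoun bound across the clause boundary.
Weak reading: every auditor a with some requested-ledger has at least one requested-ledger l such that reviewed(a,l) ∧ flagged(a,l).
Per auditor: a1:✓  a2:✓  a3:✓
Every auditor in the restrictor has a witness.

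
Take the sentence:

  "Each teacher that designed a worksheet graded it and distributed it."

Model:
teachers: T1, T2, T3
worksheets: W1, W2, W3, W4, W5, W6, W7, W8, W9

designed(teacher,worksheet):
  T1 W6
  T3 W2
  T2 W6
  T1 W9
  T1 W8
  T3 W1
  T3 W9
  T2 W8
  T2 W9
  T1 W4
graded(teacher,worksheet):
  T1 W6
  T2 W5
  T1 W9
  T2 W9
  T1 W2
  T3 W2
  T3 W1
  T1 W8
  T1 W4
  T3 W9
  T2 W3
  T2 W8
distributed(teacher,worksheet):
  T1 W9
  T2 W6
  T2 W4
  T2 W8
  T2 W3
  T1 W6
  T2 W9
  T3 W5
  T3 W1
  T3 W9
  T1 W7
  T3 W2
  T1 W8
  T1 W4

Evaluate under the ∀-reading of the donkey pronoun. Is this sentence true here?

False

"it" takes "a worksheet" as antecedent — a donkey pronoun bound across the clause boundary.
Strong reading: for every (t,w) with designed(t,w), graded(t,w) ∧ distributed(t,w).
Restrictor pairs: (T1,W4) ✓  (T1,W6) ✓  (T1,W8) ✓  (T1,W9) ✓  (T2,W6) ✗  (T2,W8) ✓  (T2,W9) ✓  (T3,W1) ✓  (T3,W2) ✓  (T3,W9) ✓
Counterexample: (T2,W6) is in designed but fails the scope.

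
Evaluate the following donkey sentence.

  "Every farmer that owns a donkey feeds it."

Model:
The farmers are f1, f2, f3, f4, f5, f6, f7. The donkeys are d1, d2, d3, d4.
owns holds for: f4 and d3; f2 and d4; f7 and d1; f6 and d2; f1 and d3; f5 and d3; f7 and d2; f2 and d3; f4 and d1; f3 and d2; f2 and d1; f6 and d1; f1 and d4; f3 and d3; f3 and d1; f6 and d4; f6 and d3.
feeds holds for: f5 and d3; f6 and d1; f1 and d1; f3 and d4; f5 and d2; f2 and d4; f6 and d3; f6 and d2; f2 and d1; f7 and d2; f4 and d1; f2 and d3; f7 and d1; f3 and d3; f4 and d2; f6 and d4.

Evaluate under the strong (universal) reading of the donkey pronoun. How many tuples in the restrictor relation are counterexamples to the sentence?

5

"it" takes "a donkey" as antecedent — a donkey pronoun bound across the clause boundary.
Strong reading: for every (f,d) with owns(f,d), feeds(f,d).
Restrictor pairs: (f1,d3) ✗  (f1,d4) ✗  (f2,d1) ✓  (f2,d3) ✓  (f2,d4) ✓  (f3,d1) ✗  (f3,d2) ✗  (f3,d3) ✓  (f4,d1) ✓  (f4,d3) ✗  (f5,d3) ✓  (f6,d1) ✓  (f6,d2) ✓  (f6,d3) ✓  (f6,d4) ✓  (f7,d1) ✓  (f7,d2) ✓
Counterexamples (restrictor pairs failing the scope): 5.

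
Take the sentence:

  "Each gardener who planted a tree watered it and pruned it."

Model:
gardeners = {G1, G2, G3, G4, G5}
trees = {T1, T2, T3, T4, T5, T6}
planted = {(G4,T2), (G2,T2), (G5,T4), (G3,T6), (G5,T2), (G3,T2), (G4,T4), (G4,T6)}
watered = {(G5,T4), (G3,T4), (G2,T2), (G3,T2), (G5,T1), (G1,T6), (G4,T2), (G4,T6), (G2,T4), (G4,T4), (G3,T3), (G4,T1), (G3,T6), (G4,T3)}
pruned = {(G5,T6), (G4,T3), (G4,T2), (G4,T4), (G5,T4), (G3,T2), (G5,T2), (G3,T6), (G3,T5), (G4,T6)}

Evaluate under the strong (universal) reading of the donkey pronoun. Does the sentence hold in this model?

False

"it" takes "a tree" as antecedent — a donkey pronoun bound across the clause boundary.
Strong reading: for every (g,t) with planted(g,t), watered(g,t) ∧ pruned(g,t).
Restrictor pairs: (G2,T2) ✗  (G3,T2) ✓  (G3,T6) ✓  (G4,T2) ✓  (G4,T4) ✓  (G4,T6) ✓  (G5,T2) ✗  (G5,T4) ✓
Counterexample: (G2,T2) is in planted but fails the scope.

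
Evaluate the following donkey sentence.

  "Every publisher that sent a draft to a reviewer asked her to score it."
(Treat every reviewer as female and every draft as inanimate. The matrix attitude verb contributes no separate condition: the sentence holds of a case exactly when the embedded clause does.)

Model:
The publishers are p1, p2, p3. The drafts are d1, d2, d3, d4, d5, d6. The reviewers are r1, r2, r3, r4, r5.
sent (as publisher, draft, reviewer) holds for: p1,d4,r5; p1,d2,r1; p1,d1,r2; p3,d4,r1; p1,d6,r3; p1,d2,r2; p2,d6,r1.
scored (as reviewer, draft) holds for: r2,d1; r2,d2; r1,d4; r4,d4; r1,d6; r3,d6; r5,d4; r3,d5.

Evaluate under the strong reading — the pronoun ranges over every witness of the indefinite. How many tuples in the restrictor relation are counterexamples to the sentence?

"her" takes "a reviewer" as antecedent and "it" takes "a draft"; both are donkey pronouns co-varying with the restrictor.
Strong reading: for every (p,d,r) with sent(p,d,r), scored(r,d).
Restrictor triples: (p1,d1,r2)→scored(r2,d1) ✓  (p1,d2,r1)→scored(r1,d2) ✗  (p1,d2,r2)→scored(r2,d2) ✓  (p1,d4,r5)→scored(r5,d4) ✓  (p1,d6,r3)→scored(r3,d6) ✓  (p2,d6,r1)→scored(r1,d6) ✓  (p3,d4,r1)→scored(r1,d4) ✓
Counterexamples (restrictor triples failing the scope): 1.

1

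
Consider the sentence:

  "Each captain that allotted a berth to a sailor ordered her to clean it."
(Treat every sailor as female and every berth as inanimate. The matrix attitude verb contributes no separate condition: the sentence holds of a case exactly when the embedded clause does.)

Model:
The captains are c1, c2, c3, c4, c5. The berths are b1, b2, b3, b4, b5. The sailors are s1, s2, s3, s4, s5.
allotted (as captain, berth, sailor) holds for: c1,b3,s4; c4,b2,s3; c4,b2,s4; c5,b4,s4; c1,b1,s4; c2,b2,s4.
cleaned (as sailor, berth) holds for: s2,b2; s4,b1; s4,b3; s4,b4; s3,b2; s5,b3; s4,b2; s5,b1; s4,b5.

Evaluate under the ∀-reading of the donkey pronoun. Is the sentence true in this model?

True

"her" takes "a sailor" as antecedent and "it" takes "a berth"; both are donkey pronouns co-varying with the restrictor.
Strong reading: for every (c,b,s) with allotted(c,b,s), cleaned(s,b).
Restrictor triples: (c1,b1,s4)→cleaned(s4,b1) ✓  (c1,b3,s4)→cleaned(s4,b3) ✓  (c2,b2,s4)→cleaned(s4,b2) ✓  (c4,b2,s3)→cleaned(s3,b2) ✓  (c4,b2,s4)→cleaned(s4,b2) ✓  (c5,b4,s4)→cleaned(s4,b4) ✓
Every restrictor triple satisfies the scope.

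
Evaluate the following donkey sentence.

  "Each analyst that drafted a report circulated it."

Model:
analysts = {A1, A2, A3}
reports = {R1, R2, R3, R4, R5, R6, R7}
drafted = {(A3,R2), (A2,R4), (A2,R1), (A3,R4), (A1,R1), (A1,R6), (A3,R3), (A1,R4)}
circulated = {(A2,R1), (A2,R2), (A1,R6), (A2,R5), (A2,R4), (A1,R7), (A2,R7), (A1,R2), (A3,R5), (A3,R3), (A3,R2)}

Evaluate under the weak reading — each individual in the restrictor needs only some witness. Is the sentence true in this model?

True

"it" takes "a report" as antecedent — a donkey pronoun bound across the clause boundary.
Weak reading: every analyst a with some drafted-report has at least one drafted-report r such that circulated(a,r).
Per analyst: A1:✓  A2:✓  A3:✓
Every analyst in the restrictor has a witness.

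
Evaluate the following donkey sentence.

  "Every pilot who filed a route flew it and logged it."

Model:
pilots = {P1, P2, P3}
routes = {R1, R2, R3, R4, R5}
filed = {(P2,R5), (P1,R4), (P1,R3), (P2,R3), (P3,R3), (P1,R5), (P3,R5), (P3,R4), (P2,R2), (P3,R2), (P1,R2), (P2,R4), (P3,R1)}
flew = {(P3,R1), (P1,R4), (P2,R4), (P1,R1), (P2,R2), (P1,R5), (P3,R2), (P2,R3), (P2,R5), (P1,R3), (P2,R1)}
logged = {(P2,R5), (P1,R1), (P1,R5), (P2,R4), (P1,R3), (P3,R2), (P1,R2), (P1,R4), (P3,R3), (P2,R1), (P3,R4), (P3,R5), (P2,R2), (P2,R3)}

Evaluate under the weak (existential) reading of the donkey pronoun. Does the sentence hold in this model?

True

"it" takes "a route" as antecedent — a donkey pronoun bound across the clause boundary.
Weak reading: every pilot p with some filed-route has at least one filed-route r such that flew(p,r) ∧ logged(p,r).
Per pilot: P1:✓  P2:✓  P3:✓
Every pilot in the restrictor has a witness.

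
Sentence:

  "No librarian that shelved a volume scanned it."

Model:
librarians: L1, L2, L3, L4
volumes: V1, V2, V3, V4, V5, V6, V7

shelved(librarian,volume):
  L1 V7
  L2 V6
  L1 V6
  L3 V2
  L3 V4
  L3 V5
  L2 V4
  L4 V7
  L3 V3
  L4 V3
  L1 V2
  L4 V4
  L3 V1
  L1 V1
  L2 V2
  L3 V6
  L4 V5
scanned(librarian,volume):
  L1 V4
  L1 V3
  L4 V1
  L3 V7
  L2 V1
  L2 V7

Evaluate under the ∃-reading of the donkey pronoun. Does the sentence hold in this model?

"it" takes "a volume" as antecedent — a donkey pronoun bound across the clause boundary.
Truth condition: for no (l,v) with shelved(l,v) does scanned(l,v) hold.
Restrictor pairs — does the scope hold? (L1,V1):fails  (L1,V2):fails  (L1,V6):fails  (L1,V7):fails  (L2,V2):fails  (L2,V4):fails  (L2,V6):fails  (L3,V1):fails  (L3,V2):fails  (L3,V3):fails  (L3,V4):fails  (L3,V5):fails  (L3,V6):fails  (L4,V3):fails  (L4,V4):fails  (L4,V5):fails  (L4,V7):fails
Scope holds for no restrictor pair, so the sentence is true.

True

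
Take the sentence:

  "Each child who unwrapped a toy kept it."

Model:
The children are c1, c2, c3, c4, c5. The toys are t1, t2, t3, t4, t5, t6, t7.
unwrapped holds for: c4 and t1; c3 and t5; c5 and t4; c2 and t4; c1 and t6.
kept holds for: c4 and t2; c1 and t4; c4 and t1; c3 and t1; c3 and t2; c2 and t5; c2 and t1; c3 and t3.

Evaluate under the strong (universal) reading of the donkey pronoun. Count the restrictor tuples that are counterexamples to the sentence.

"it" takes "a toy" as antecedent — a donkey pronoun bound across the clause boundary.
Strong reading: for every (c,t) with unwrapped(c,t), kept(c,t).
Restrictor pairs: (c1,t6) ✗  (c2,t4) ✗  (c3,t5) ✗  (c4,t1) ✓  (c5,t4) ✗
Counterexamples (restrictor pairs failing the scope): 4.

4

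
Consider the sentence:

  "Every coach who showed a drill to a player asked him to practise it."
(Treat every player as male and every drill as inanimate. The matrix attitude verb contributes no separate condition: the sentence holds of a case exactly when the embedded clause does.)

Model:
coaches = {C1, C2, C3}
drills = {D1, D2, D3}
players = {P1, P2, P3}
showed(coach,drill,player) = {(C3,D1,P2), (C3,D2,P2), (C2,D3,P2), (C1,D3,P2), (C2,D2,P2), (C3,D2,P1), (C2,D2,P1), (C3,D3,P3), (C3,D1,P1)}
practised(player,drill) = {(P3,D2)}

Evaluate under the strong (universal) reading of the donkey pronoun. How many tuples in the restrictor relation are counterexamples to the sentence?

"him" takes "a player" as antecedent and "it" takes "a drill"; both are donkey pronouns co-varying with the restrictor.
Strong reading: for every (c,d,p) with showed(c,d,p), practised(p,d).
Restrictor triples: (C1,D3,P2)→practised(P2,D3) ✗  (C2,D2,P1)→practised(P1,D2) ✗  (C2,D2,P2)→practised(P2,D2) ✗  (C2,D3,P2)→practised(P2,D3) ✗  (C3,D1,P1)→practised(P1,D1) ✗  (C3,D1,P2)→practised(P2,D1) ✗  (C3,D2,P1)→practised(P1,D2) ✗  (C3,D2,P2)→practised(P2,D2) ✗  (C3,D3,P3)→practised(P3,D3) ✗
Counterexamples (restrictor triples failing the scope): 9.

9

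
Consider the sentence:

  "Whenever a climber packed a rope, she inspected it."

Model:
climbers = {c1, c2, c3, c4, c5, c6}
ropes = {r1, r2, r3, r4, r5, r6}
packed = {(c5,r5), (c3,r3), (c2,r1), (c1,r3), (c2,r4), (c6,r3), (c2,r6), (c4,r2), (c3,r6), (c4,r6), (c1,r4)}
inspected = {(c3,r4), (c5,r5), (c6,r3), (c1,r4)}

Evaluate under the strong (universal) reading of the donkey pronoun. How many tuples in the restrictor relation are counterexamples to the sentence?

"it" takes "a rope" as antecedent — a donkey pronoun bound across the clause boundary.
Strong reading: for every (c,r) with packed(c,r), inspected(c,r).
Restrictor pairs: (c1,r3) ✗  (c1,r4) ✓  (c2,r1) ✗  (c2,r4) ✗  (c2,r6) ✗  (c3,r3) ✗  (c3,r6) ✗  (c4,r2) ✗  (c4,r6) ✗  (c5,r5) ✓  (c6,r3) ✓
Counterexamples (restrictor pairs failing the scope): 8.

8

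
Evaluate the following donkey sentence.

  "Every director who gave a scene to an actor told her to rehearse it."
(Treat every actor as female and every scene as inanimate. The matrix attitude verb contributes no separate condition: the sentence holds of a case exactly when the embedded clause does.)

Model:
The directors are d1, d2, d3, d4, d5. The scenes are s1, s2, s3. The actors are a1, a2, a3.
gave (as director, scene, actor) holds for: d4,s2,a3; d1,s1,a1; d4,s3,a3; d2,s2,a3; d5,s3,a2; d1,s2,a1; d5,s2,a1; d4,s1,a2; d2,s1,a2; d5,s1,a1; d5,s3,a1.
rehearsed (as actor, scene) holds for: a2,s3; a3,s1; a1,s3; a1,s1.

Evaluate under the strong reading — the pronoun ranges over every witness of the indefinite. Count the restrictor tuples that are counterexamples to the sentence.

"her" takes "an actor" as antecedent and "it" takes "a scene"; both are donkey pronouns co-varying with the restrictor.
Strong reading: for every (d,s,a) with gave(d,s,a), rehearsed(a,s).
Restrictor triples: (d1,s1,a1)→rehearsed(a1,s1) ✓  (d1,s2,a1)→rehearsed(a1,s2) ✗  (d2,s1,a2)→rehearsed(a2,s1) ✗  (d2,s2,a3)→rehearsed(a3,s2) ✗  (d4,s1,a2)→rehearsed(a2,s1) ✗  (d4,s2,a3)→rehearsed(a3,s2) ✗  (d4,s3,a3)→rehearsed(a3,s3) ✗  (d5,s1,a1)→rehearsed(a1,s1) ✓  (d5,s2,a1)→rehearsed(a1,s2) ✗  (d5,s3,a1)→rehearsed(a1,s3) ✓  (d5,s3,a2)→rehearsed(a2,s3) ✓
Counterexamples (restrictor triples failing the scope): 7.

7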